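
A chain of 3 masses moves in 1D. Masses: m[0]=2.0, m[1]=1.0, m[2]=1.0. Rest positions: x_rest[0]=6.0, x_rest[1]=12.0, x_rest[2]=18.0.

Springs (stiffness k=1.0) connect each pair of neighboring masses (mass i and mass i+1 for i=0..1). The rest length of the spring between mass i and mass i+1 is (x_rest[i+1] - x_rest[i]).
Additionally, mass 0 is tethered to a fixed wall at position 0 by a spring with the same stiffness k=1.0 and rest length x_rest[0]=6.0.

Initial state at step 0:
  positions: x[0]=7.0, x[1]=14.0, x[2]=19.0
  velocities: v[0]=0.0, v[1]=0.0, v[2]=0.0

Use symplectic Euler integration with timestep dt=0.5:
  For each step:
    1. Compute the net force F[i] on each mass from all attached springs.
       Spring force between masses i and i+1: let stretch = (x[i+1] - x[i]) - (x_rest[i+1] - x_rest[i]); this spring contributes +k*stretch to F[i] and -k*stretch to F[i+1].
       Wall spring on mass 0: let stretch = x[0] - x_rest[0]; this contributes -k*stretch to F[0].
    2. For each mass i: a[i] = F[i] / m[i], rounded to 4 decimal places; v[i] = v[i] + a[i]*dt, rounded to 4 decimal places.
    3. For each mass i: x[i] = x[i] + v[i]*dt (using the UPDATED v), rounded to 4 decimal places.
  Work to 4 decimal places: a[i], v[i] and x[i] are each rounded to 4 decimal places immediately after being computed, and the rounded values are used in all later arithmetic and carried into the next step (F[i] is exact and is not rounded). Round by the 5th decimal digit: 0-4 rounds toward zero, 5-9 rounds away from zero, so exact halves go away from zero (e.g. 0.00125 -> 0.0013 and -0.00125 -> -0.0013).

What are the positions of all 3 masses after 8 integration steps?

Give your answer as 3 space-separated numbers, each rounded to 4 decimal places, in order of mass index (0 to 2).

Step 0: x=[7.0000 14.0000 19.0000] v=[0.0000 0.0000 0.0000]
Step 1: x=[7.0000 13.5000 19.2500] v=[0.0000 -1.0000 0.5000]
Step 2: x=[6.9375 12.8125 19.5625] v=[-0.1250 -1.3750 0.6250]
Step 3: x=[6.7422 12.3438 19.6875] v=[-0.3907 -0.9375 0.2500]
Step 4: x=[6.4043 12.3106 19.4766] v=[-0.6759 -0.0665 -0.4219]
Step 5: x=[6.0041 12.5923 18.9742] v=[-0.8004 0.5634 -1.0049]
Step 6: x=[5.6769 12.8225 18.3763] v=[-0.6544 0.4603 -1.1959]
Step 7: x=[5.5333 12.6547 17.8899] v=[-0.2872 -0.3356 -0.9728]
Step 8: x=[5.5883 12.0154 17.5947] v=[0.1099 -1.2787 -0.5904]

Answer: 5.5883 12.0154 17.5947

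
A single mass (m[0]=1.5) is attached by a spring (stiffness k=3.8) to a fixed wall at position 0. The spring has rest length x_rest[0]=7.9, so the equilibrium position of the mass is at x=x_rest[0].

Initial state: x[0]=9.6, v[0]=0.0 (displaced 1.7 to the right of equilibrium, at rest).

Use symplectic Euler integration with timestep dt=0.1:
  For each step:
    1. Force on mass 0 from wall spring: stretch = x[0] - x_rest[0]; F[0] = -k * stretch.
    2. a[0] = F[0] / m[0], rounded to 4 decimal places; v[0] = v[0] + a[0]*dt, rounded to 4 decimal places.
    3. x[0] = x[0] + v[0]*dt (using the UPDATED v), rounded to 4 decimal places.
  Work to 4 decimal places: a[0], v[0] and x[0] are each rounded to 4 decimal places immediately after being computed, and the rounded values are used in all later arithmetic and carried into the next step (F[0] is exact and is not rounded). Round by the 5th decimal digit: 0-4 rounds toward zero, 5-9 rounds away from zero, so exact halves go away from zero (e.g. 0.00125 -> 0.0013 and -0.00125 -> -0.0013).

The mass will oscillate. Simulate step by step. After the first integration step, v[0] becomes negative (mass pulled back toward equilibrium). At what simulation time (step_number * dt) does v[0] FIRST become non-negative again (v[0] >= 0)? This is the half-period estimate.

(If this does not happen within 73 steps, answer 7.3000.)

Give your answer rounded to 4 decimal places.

Step 0: x=[9.6000] v=[0.0000]
Step 1: x=[9.5569] v=[-0.4307]
Step 2: x=[9.4719] v=[-0.8505]
Step 3: x=[9.3470] v=[-1.2487]
Step 4: x=[9.1855] v=[-1.6153]
Step 5: x=[8.9914] v=[-1.9410]
Step 6: x=[8.7697] v=[-2.2175]
Step 7: x=[8.5259] v=[-2.4378]
Step 8: x=[8.2663] v=[-2.5964]
Step 9: x=[7.9974] v=[-2.6892]
Step 10: x=[7.7260] v=[-2.7139]
Step 11: x=[7.4590] v=[-2.6698]
Step 12: x=[7.2032] v=[-2.5581]
Step 13: x=[6.9650] v=[-2.3816]
Step 14: x=[6.7505] v=[-2.1447]
Step 15: x=[6.5652] v=[-1.8535]
Step 16: x=[6.4137] v=[-1.5154]
Step 17: x=[6.2998] v=[-1.1389]
Step 18: x=[6.2265] v=[-0.7335]
Step 19: x=[6.1955] v=[-0.3096]
Step 20: x=[6.2077] v=[0.1222]
First v>=0 after going negative at step 20, time=2.0000

Answer: 2.0000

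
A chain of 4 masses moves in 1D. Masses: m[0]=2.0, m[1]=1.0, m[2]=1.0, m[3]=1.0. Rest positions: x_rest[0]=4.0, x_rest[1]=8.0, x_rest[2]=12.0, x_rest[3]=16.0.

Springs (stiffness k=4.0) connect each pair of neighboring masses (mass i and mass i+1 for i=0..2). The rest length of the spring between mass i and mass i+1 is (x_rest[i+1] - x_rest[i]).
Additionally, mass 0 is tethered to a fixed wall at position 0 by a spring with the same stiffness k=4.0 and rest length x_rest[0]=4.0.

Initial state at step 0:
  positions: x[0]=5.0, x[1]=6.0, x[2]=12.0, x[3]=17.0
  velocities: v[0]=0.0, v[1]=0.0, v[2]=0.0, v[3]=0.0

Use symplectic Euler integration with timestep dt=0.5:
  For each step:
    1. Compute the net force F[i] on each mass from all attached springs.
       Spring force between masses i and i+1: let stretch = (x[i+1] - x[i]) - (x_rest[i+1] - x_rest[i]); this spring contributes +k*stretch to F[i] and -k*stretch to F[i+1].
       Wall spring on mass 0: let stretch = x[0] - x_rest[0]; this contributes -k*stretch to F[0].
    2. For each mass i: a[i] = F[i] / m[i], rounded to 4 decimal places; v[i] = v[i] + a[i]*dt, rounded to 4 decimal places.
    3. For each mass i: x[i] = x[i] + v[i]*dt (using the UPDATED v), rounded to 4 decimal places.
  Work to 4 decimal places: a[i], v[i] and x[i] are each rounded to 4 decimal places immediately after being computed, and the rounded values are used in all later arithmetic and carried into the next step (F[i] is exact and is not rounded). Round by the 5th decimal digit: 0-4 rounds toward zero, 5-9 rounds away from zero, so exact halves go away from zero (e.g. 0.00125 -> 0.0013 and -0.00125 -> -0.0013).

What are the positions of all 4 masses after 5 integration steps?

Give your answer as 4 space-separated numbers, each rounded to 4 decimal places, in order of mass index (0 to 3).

Answer: 4.0000 6.7500 14.5000 14.5000

Derivation:
Step 0: x=[5.0000 6.0000 12.0000 17.0000] v=[0.0000 0.0000 0.0000 0.0000]
Step 1: x=[3.0000 11.0000 11.0000 16.0000] v=[-4.0000 10.0000 -2.0000 -2.0000]
Step 2: x=[3.5000 8.0000 15.0000 14.0000] v=[1.0000 -6.0000 8.0000 -4.0000]
Step 3: x=[4.5000 7.5000 11.0000 17.0000] v=[2.0000 -1.0000 -8.0000 6.0000]
Step 4: x=[4.7500 7.5000 9.5000 18.0000] v=[0.5000 0.0000 -3.0000 2.0000]
Step 5: x=[4.0000 6.7500 14.5000 14.5000] v=[-1.5000 -1.5000 10.0000 -7.0000]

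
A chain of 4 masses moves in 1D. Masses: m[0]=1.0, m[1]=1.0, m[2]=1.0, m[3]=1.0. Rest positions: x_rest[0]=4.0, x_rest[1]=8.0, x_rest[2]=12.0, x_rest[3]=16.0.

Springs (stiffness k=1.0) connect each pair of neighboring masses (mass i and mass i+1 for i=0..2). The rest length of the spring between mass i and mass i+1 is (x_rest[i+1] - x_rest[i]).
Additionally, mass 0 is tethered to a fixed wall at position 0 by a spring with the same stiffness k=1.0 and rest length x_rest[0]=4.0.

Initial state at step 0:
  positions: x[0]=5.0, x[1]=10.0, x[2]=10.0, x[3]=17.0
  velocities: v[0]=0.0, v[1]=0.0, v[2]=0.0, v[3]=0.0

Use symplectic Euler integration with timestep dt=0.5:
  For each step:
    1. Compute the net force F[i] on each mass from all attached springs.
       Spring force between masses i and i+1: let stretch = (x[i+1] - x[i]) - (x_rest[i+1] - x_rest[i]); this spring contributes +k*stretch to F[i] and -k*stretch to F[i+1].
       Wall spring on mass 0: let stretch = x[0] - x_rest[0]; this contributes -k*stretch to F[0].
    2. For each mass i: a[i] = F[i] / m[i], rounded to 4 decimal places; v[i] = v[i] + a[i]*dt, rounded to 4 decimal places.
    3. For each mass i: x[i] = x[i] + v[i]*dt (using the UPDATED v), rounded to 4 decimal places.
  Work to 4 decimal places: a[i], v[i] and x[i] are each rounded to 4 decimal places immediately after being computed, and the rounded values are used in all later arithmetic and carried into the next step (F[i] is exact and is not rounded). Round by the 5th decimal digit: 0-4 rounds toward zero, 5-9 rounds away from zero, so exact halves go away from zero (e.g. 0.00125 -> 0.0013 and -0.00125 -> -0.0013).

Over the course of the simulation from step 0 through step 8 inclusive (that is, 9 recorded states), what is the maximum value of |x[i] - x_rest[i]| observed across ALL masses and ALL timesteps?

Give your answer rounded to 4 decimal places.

Step 0: x=[5.0000 10.0000 10.0000 17.0000] v=[0.0000 0.0000 0.0000 0.0000]
Step 1: x=[5.0000 8.7500 11.7500 16.2500] v=[0.0000 -2.5000 3.5000 -1.5000]
Step 2: x=[4.6875 7.3125 13.8750 15.3750] v=[-0.6250 -2.8750 4.2500 -1.7500]
Step 3: x=[3.8594 6.8594 14.7344 15.1250] v=[-1.6563 -0.9063 1.7188 -0.5000]
Step 4: x=[2.8164 7.6250 13.7227 15.7774] v=[-2.0860 1.5312 -2.0234 1.3047]
Step 5: x=[2.2715 8.7129 11.7003 16.9161] v=[-1.0899 2.1758 -4.0449 2.2774]
Step 6: x=[2.7691 8.9373 10.2350 17.7509] v=[0.9951 0.4488 -2.9307 1.6695]
Step 7: x=[4.1165 7.9441 10.3242 17.7067] v=[2.6947 -1.9865 0.1784 -0.0885]
Step 8: x=[5.3917 6.5890 11.6640 16.8168] v=[2.5503 -2.7103 2.6796 -1.7798]
Max displacement = 2.7344

Answer: 2.7344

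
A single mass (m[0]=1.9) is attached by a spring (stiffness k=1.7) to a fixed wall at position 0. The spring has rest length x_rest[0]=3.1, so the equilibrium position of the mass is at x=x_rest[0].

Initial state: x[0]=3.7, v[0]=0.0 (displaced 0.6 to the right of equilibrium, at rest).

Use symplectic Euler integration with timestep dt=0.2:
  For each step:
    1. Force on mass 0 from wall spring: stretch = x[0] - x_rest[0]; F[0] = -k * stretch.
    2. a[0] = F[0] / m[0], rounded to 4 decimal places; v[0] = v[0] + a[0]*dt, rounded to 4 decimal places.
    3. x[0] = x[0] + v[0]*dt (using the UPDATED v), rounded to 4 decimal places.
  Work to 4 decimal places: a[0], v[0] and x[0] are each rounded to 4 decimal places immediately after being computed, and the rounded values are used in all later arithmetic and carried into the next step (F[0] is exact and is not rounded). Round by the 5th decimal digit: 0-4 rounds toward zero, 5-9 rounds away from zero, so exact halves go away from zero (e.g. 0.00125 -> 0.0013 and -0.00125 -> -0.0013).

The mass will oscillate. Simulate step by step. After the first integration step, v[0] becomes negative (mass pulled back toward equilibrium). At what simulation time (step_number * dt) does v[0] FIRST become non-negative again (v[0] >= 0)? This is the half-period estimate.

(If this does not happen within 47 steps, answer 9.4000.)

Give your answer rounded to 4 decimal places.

Answer: 3.4000

Derivation:
Step 0: x=[3.7000] v=[0.0000]
Step 1: x=[3.6785] v=[-0.1074]
Step 2: x=[3.6363] v=[-0.2109]
Step 3: x=[3.5749] v=[-0.3069]
Step 4: x=[3.4965] v=[-0.3919]
Step 5: x=[3.4039] v=[-0.4629]
Step 6: x=[3.3004] v=[-0.5173]
Step 7: x=[3.1898] v=[-0.5532]
Step 8: x=[3.0759] v=[-0.5693]
Step 9: x=[2.9629] v=[-0.5650]
Step 10: x=[2.8548] v=[-0.5405]
Step 11: x=[2.7555] v=[-0.4966]
Step 12: x=[2.6685] v=[-0.4350]
Step 13: x=[2.5969] v=[-0.3578]
Step 14: x=[2.5433] v=[-0.2678]
Step 15: x=[2.5097] v=[-0.1682]
Step 16: x=[2.4972] v=[-0.0626]
Step 17: x=[2.5063] v=[0.0453]
First v>=0 after going negative at step 17, time=3.4000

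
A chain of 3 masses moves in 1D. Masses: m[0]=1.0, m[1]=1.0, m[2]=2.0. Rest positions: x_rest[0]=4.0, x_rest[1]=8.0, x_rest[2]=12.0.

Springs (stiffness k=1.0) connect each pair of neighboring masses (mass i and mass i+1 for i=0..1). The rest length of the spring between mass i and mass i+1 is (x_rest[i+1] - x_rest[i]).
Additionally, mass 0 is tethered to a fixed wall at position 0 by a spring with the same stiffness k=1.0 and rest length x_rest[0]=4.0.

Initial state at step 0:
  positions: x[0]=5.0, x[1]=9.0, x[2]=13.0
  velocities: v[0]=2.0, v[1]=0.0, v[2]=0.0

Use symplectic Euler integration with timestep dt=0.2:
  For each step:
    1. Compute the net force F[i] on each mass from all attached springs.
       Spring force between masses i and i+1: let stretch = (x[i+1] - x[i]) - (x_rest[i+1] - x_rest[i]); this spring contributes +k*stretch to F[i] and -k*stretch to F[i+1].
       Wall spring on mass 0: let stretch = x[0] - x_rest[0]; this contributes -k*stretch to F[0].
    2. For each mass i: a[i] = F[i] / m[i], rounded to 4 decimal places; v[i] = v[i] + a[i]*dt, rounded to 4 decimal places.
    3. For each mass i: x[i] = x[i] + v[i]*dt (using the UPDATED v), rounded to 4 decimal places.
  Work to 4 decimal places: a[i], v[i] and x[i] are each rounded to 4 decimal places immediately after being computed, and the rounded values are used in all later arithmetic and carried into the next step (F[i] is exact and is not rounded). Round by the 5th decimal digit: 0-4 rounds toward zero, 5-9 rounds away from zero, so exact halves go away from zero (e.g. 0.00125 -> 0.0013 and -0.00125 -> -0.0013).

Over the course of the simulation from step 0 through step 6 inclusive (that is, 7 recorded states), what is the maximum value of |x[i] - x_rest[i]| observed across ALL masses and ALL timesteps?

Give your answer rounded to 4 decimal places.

Answer: 1.9447

Derivation:
Step 0: x=[5.0000 9.0000 13.0000] v=[2.0000 0.0000 0.0000]
Step 1: x=[5.3600 9.0000 13.0000] v=[1.8000 0.0000 0.0000]
Step 2: x=[5.6512 9.0144 13.0000] v=[1.4560 0.0720 0.0000]
Step 3: x=[5.8509 9.0537 13.0003] v=[0.9984 0.1965 0.0014]
Step 4: x=[5.9447 9.1228 13.0016] v=[0.4688 0.3453 0.0067]
Step 5: x=[5.9278 9.2199 13.0054] v=[-0.0845 0.4854 0.0188]
Step 6: x=[5.8055 9.3367 13.0135] v=[-0.6116 0.5841 0.0403]
Max displacement = 1.9447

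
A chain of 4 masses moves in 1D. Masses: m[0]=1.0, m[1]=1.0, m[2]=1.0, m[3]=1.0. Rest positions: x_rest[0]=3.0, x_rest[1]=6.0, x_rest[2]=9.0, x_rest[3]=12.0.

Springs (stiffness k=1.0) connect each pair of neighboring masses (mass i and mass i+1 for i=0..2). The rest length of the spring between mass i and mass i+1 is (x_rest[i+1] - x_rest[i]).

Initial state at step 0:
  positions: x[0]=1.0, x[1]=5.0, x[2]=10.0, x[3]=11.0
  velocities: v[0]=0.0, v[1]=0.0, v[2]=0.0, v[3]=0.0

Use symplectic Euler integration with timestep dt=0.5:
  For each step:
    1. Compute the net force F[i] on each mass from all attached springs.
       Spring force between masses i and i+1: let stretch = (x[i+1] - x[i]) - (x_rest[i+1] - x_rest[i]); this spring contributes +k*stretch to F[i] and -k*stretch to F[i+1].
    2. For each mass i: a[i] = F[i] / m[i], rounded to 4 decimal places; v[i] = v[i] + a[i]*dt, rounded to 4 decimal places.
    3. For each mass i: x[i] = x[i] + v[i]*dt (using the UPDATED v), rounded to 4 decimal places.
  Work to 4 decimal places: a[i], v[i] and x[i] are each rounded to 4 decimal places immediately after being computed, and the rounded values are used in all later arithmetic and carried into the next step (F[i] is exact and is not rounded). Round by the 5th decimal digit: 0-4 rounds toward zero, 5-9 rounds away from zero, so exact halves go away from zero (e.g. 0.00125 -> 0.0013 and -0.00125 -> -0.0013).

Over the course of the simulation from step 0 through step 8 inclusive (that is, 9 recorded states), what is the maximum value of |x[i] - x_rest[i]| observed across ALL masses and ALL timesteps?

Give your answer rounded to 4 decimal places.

Step 0: x=[1.0000 5.0000 10.0000 11.0000] v=[0.0000 0.0000 0.0000 0.0000]
Step 1: x=[1.2500 5.2500 9.0000 11.5000] v=[0.5000 0.5000 -2.0000 1.0000]
Step 2: x=[1.7500 5.4375 7.6875 12.1250] v=[1.0000 0.3750 -2.6250 1.2500]
Step 3: x=[2.4219 5.2656 6.9219 12.3907] v=[1.3438 -0.3438 -1.5313 0.5313]
Step 4: x=[3.0548 4.7969 7.1094 12.0392] v=[1.2657 -0.9375 0.3750 -0.7031]
Step 5: x=[3.3732 4.4708 7.9513 11.2052] v=[0.6368 -0.6523 1.6837 -1.6680]
Step 6: x=[3.2160 4.7404 8.7365 10.3077] v=[-0.3144 0.5392 1.5704 -1.7950]
Step 7: x=[2.6899 5.6280 8.9155 9.7674] v=[-1.0522 1.7751 0.3580 -1.0806]
Step 8: x=[2.1483 6.6029 8.4856 9.7641] v=[-1.0832 1.9498 -0.8598 -0.0066]
Max displacement = 2.2359

Answer: 2.2359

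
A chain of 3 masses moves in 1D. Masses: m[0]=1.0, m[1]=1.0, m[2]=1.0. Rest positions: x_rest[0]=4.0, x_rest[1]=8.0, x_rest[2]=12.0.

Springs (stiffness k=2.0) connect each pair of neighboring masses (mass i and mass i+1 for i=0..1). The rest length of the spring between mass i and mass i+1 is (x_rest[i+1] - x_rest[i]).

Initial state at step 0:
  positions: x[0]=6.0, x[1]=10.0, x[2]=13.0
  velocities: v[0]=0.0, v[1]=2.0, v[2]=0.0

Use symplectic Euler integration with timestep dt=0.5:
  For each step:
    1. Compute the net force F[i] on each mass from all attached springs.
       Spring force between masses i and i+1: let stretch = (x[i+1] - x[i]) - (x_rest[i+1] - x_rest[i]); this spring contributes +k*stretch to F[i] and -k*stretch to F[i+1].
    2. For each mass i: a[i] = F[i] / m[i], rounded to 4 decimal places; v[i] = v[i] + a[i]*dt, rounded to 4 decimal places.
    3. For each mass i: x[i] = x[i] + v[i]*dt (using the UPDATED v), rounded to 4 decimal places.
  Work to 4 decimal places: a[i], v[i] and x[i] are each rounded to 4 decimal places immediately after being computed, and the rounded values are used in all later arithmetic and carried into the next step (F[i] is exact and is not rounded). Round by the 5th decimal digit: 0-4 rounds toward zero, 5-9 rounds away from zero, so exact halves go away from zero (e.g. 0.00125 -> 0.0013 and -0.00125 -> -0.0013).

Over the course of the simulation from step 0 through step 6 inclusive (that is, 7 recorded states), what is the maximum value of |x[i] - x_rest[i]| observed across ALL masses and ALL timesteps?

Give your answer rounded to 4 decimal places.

Step 0: x=[6.0000 10.0000 13.0000] v=[0.0000 2.0000 0.0000]
Step 1: x=[6.0000 10.5000 13.5000] v=[0.0000 1.0000 1.0000]
Step 2: x=[6.2500 10.2500 14.5000] v=[0.5000 -0.5000 2.0000]
Step 3: x=[6.5000 10.1250 15.3750] v=[0.5000 -0.2500 1.7500]
Step 4: x=[6.5625 10.8125 15.6250] v=[0.1250 1.3750 0.5000]
Step 5: x=[6.7500 11.7813 15.4688] v=[0.3750 1.9375 -0.3125]
Step 6: x=[7.4532 12.0782 15.4688] v=[1.4063 0.5937 0.0000]
Max displacement = 4.0782

Answer: 4.0782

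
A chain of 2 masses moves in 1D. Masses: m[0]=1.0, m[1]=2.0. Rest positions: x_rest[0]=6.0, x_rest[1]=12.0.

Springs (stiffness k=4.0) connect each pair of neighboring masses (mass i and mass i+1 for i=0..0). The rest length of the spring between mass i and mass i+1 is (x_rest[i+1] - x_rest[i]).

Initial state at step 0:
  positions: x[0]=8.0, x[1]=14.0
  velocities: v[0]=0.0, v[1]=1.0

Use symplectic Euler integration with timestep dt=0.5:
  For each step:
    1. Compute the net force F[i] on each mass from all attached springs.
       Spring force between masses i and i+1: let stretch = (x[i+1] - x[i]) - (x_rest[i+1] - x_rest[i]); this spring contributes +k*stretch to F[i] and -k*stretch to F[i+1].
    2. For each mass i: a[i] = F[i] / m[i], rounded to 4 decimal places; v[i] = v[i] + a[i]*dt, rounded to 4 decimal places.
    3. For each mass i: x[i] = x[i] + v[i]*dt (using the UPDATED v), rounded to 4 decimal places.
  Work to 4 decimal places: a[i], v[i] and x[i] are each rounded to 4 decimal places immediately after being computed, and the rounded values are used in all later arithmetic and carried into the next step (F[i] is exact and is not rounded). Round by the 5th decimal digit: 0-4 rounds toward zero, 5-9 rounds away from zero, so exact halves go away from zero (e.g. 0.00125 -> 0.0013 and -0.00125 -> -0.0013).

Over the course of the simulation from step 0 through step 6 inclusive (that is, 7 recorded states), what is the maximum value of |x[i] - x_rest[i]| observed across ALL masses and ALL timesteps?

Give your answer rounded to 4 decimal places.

Answer: 4.1719

Derivation:
Step 0: x=[8.0000 14.0000] v=[0.0000 1.0000]
Step 1: x=[8.0000 14.5000] v=[0.0000 1.0000]
Step 2: x=[8.5000 14.7500] v=[1.0000 0.5000]
Step 3: x=[9.2500 14.8750] v=[1.5000 0.2500]
Step 4: x=[9.6250 15.1875] v=[0.7500 0.6250]
Step 5: x=[9.5625 15.7188] v=[-0.1250 1.0625]
Step 6: x=[9.6563 16.1719] v=[0.1876 0.9062]
Max displacement = 4.1719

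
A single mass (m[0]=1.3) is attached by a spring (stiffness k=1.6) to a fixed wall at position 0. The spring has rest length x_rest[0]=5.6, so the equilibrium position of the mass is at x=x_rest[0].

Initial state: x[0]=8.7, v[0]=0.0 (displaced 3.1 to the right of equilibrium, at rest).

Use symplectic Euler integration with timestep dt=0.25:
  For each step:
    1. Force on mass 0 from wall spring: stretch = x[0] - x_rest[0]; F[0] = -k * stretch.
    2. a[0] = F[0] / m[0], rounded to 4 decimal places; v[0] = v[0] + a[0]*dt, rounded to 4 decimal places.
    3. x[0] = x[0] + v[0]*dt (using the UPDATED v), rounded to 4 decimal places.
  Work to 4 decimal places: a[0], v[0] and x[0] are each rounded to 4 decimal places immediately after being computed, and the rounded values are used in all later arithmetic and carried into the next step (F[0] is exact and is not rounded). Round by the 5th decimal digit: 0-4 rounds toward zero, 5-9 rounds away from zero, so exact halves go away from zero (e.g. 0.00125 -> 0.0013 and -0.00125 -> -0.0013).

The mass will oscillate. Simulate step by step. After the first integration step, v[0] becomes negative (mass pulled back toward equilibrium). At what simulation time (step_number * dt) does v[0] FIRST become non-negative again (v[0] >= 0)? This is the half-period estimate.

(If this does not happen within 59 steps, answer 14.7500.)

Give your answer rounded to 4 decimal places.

Step 0: x=[8.7000] v=[0.0000]
Step 1: x=[8.4615] v=[-0.9539]
Step 2: x=[8.0029] v=[-1.8344]
Step 3: x=[7.3595] v=[-2.5738]
Step 4: x=[6.5807] v=[-3.1152]
Step 5: x=[5.7265] v=[-3.4170]
Step 6: x=[4.8625] v=[-3.4559]
Step 7: x=[4.0553] v=[-3.2290]
Step 8: x=[3.3669] v=[-2.7537]
Step 9: x=[2.8503] v=[-2.0666]
Step 10: x=[2.5452] v=[-1.2206]
Step 11: x=[2.4750] v=[-0.2807]
Step 12: x=[2.6452] v=[0.6809]
First v>=0 after going negative at step 12, time=3.0000

Answer: 3.0000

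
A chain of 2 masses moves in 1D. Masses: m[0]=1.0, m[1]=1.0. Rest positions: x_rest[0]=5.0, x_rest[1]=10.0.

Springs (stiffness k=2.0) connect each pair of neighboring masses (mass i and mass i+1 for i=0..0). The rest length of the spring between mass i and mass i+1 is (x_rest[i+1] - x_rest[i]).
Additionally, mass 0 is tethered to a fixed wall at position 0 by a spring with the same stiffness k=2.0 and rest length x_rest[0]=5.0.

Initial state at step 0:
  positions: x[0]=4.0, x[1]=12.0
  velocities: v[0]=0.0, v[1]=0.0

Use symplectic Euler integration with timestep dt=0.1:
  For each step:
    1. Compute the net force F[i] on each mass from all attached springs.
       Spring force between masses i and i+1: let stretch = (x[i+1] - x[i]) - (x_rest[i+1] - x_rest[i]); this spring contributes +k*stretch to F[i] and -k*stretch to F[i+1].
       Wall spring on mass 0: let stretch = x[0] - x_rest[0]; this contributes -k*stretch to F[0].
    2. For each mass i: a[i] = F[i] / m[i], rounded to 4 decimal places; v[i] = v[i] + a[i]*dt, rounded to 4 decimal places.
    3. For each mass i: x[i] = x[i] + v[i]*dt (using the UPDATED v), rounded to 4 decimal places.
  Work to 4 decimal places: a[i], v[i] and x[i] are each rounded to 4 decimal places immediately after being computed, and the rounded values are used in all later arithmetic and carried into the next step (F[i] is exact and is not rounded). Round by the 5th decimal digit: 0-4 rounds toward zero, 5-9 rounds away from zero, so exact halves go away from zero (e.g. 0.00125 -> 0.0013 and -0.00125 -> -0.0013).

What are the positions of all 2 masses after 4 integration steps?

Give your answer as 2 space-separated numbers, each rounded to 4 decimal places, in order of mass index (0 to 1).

Answer: 4.7356 11.4411

Derivation:
Step 0: x=[4.0000 12.0000] v=[0.0000 0.0000]
Step 1: x=[4.0800 11.9400] v=[0.8000 -0.6000]
Step 2: x=[4.2356 11.8228] v=[1.5560 -1.1720]
Step 3: x=[4.4582 11.6539] v=[2.2263 -1.6894]
Step 4: x=[4.7356 11.4411] v=[2.7738 -2.1285]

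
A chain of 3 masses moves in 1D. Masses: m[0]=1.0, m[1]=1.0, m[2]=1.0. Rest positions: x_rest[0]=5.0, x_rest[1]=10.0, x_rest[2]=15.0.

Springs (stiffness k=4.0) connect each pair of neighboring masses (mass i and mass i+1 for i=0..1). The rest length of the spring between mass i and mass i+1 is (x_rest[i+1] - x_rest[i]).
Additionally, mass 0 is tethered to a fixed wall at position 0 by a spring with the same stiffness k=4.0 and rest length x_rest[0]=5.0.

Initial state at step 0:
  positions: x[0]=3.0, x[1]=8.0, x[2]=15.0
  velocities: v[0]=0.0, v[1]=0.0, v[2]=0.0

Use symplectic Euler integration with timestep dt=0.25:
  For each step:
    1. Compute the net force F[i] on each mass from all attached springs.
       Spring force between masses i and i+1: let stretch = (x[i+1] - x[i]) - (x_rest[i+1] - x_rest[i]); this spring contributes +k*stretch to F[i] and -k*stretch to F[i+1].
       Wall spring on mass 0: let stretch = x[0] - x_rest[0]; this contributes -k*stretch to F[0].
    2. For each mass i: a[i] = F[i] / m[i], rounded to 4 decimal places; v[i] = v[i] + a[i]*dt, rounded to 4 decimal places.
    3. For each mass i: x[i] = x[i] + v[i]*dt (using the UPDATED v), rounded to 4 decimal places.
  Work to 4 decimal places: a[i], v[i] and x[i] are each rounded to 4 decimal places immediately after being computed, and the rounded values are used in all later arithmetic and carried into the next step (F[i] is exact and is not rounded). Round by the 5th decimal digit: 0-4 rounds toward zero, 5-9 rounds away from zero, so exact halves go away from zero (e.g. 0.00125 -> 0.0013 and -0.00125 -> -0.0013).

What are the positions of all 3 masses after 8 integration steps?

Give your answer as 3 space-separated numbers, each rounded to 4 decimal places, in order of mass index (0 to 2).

Step 0: x=[3.0000 8.0000 15.0000] v=[0.0000 0.0000 0.0000]
Step 1: x=[3.5000 8.5000 14.5000] v=[2.0000 2.0000 -2.0000]
Step 2: x=[4.3750 9.2500 13.7500] v=[3.5000 3.0000 -3.0000]
Step 3: x=[5.3750 9.9063 13.1250] v=[4.0000 2.6250 -2.5000]
Step 4: x=[6.1641 10.2344 12.9453] v=[3.1563 1.3124 -0.7187]
Step 5: x=[6.4297 10.2227 13.3379] v=[1.0625 -0.0470 1.5704]
Step 6: x=[6.0362 10.0415 14.2017] v=[-1.5742 -0.7248 3.4552]
Step 7: x=[5.1349 9.8990 15.2755] v=[-3.6051 -0.5699 4.2950]
Step 8: x=[4.1409 9.9096 16.2551] v=[-3.9759 0.0425 3.9185]

Answer: 4.1409 9.9096 16.2551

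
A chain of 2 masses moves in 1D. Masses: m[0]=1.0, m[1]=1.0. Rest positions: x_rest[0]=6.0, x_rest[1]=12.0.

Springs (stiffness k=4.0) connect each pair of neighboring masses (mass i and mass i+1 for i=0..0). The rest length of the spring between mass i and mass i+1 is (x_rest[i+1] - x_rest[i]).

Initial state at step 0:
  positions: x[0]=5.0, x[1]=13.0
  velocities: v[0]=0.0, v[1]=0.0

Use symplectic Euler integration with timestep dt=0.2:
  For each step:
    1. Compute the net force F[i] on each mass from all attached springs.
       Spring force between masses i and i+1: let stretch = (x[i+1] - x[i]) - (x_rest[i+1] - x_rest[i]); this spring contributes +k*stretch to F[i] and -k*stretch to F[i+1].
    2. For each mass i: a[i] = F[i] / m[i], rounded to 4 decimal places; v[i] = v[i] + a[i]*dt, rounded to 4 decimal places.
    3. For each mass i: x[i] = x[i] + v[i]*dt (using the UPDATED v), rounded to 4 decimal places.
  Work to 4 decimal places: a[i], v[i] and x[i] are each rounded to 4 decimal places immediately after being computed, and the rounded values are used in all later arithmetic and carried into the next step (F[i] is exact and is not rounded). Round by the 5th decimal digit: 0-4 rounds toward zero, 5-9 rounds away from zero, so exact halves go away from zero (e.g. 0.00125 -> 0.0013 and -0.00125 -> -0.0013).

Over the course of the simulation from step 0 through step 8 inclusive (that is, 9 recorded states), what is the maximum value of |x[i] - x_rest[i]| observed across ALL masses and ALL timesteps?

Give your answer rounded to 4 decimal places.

Step 0: x=[5.0000 13.0000] v=[0.0000 0.0000]
Step 1: x=[5.3200 12.6800] v=[1.6000 -1.6000]
Step 2: x=[5.8576 12.1424] v=[2.6880 -2.6880]
Step 3: x=[6.4408 11.5592] v=[2.9158 -2.9158]
Step 4: x=[6.8829 11.1171] v=[2.2105 -2.2105]
Step 5: x=[7.0425 10.9575] v=[0.7979 -0.7979]
Step 6: x=[6.8685 11.1315] v=[-0.8701 0.8701]
Step 7: x=[6.4166 11.5834] v=[-2.2597 2.2597]
Step 8: x=[5.8313 12.1687] v=[-2.9263 2.9263]
Max displacement = 1.0425

Answer: 1.0425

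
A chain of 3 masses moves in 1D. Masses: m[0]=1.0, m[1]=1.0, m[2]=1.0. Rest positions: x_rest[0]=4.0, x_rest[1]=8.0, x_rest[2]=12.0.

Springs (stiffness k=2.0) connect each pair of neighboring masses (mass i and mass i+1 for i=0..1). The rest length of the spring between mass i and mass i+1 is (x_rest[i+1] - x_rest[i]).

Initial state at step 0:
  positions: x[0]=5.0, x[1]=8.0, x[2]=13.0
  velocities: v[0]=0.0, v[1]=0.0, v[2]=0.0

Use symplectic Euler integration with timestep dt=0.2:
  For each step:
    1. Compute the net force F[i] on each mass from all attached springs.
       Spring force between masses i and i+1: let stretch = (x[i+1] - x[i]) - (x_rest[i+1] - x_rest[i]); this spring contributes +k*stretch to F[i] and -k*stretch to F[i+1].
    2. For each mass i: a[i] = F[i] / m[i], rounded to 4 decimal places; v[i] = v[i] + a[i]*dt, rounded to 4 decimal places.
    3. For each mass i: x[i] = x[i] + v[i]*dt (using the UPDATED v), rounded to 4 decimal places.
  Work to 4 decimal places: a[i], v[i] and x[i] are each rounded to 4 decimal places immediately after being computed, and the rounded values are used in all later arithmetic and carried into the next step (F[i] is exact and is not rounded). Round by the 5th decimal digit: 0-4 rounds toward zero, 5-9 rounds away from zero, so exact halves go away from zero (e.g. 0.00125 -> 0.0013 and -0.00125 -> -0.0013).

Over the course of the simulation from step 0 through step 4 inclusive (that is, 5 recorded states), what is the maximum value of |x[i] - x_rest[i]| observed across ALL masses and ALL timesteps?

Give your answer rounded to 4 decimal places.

Step 0: x=[5.0000 8.0000 13.0000] v=[0.0000 0.0000 0.0000]
Step 1: x=[4.9200 8.1600 12.9200] v=[-0.4000 0.8000 -0.4000]
Step 2: x=[4.7792 8.4416 12.7792] v=[-0.7040 1.4080 -0.7040]
Step 3: x=[4.6114 8.7772 12.6114] v=[-0.8390 1.6781 -0.8390]
Step 4: x=[4.4569 9.0863 12.4569] v=[-0.7727 1.5455 -0.7727]
Max displacement = 1.0863

Answer: 1.0863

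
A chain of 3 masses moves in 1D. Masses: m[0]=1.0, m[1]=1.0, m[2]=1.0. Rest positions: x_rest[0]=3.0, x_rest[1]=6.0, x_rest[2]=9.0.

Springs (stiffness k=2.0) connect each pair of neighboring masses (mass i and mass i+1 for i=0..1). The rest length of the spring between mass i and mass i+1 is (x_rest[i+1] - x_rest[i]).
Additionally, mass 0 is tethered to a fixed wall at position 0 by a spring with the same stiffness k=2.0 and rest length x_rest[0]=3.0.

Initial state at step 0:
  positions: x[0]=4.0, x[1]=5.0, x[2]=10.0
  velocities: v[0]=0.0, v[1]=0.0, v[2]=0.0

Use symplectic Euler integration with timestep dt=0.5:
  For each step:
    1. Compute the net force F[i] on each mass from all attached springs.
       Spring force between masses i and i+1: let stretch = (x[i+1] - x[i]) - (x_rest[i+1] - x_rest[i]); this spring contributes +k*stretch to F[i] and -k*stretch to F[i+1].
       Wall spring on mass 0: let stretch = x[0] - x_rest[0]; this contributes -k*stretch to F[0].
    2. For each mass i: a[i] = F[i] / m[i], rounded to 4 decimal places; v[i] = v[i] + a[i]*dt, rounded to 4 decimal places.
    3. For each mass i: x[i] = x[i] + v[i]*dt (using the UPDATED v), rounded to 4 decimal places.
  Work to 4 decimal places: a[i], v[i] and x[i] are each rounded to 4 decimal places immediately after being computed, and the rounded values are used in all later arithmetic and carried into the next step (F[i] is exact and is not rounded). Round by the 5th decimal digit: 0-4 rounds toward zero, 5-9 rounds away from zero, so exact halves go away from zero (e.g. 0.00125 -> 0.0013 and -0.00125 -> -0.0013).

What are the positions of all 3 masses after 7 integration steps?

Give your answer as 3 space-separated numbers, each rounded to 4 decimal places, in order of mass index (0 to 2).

Step 0: x=[4.0000 5.0000 10.0000] v=[0.0000 0.0000 0.0000]
Step 1: x=[2.5000 7.0000 9.0000] v=[-3.0000 4.0000 -2.0000]
Step 2: x=[2.0000 7.7500 8.5000] v=[-1.0000 1.5000 -1.0000]
Step 3: x=[3.3750 6.0000 9.1250] v=[2.7500 -3.5000 1.2500]
Step 4: x=[4.3750 4.5000 9.6875] v=[2.0000 -3.0000 1.1250]
Step 5: x=[3.2500 5.5313 9.1563] v=[-2.2500 2.0625 -1.0625]
Step 6: x=[1.6407 7.2344 8.3126] v=[-3.2187 3.4062 -1.6875]
Step 7: x=[2.0079 6.6798 8.4298] v=[0.7343 -1.1093 0.2343]

Answer: 2.0079 6.6798 8.4298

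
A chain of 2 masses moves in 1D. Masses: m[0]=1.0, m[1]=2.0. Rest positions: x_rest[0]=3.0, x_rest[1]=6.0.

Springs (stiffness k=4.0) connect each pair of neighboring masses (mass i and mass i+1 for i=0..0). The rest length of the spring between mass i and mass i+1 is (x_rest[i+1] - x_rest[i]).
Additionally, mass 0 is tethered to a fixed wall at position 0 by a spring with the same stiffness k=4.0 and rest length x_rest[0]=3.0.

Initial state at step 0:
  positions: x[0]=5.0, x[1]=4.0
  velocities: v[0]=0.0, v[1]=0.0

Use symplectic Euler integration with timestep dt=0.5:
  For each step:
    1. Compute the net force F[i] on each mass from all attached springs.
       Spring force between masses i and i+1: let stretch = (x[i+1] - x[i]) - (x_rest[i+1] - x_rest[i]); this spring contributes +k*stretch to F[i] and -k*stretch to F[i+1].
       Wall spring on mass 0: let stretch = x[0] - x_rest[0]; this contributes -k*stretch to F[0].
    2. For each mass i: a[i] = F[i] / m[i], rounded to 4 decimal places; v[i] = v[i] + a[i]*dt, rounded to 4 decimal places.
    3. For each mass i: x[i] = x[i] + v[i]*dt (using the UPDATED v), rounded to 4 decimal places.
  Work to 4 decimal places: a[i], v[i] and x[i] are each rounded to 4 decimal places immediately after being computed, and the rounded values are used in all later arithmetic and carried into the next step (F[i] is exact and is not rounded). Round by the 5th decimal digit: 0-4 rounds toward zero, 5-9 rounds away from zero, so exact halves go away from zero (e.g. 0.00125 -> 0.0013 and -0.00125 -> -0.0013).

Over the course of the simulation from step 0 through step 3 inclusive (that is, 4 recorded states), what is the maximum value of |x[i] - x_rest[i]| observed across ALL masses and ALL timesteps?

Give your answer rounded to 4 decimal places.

Answer: 4.0000

Derivation:
Step 0: x=[5.0000 4.0000] v=[0.0000 0.0000]
Step 1: x=[-1.0000 6.0000] v=[-12.0000 4.0000]
Step 2: x=[1.0000 6.0000] v=[4.0000 0.0000]
Step 3: x=[7.0000 5.0000] v=[12.0000 -2.0000]
Max displacement = 4.0000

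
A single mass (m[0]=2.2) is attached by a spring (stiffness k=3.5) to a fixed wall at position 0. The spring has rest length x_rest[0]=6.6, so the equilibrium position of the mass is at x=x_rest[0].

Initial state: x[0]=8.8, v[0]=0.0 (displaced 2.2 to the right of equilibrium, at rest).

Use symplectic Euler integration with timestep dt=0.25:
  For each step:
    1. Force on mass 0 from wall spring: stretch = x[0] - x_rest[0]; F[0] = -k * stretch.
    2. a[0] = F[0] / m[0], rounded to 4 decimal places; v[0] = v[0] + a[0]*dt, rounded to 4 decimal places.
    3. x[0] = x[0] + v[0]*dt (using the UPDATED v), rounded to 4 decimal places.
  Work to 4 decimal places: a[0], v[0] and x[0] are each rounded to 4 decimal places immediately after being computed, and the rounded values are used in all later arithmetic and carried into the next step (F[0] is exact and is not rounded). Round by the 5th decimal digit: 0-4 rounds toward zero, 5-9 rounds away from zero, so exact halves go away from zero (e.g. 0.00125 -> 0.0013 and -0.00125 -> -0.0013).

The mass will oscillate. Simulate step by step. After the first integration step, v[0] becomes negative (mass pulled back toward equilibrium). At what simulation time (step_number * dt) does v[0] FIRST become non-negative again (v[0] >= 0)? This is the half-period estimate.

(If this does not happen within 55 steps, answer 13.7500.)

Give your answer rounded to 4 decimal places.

Answer: 2.5000

Derivation:
Step 0: x=[8.8000] v=[0.0000]
Step 1: x=[8.5813] v=[-0.8750]
Step 2: x=[8.1656] v=[-1.6630]
Step 3: x=[7.5942] v=[-2.2857]
Step 4: x=[6.9239] v=[-2.6811]
Step 5: x=[6.2214] v=[-2.8099]
Step 6: x=[5.5566] v=[-2.6593]
Step 7: x=[4.9955] v=[-2.2443]
Step 8: x=[4.5940] v=[-1.6062]
Step 9: x=[4.3919] v=[-0.8084]
Step 10: x=[4.4094] v=[0.0698]
First v>=0 after going negative at step 10, time=2.5000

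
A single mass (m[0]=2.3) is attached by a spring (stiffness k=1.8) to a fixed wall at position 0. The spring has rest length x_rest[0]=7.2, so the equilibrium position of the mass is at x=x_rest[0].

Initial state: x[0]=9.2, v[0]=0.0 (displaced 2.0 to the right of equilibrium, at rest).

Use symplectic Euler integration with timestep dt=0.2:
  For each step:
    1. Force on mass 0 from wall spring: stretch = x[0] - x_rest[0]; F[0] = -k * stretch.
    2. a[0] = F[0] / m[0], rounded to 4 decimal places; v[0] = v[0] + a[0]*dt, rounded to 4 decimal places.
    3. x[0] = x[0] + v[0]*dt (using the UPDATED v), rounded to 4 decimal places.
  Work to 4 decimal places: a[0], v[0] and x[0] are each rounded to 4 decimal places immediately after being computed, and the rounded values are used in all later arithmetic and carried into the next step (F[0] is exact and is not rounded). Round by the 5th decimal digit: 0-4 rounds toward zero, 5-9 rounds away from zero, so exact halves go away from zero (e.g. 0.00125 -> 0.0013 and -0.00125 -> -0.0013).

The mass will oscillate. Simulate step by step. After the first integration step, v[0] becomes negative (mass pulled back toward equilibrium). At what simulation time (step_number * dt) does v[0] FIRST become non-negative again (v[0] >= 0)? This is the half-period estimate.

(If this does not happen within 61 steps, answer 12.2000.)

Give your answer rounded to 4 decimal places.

Step 0: x=[9.2000] v=[0.0000]
Step 1: x=[9.1374] v=[-0.3130]
Step 2: x=[9.0142] v=[-0.6162]
Step 3: x=[8.8342] v=[-0.9002]
Step 4: x=[8.6030] v=[-1.1560]
Step 5: x=[8.3279] v=[-1.3756]
Step 6: x=[8.0175] v=[-1.5521]
Step 7: x=[7.6815] v=[-1.6801]
Step 8: x=[7.3304] v=[-1.7555]
Step 9: x=[6.9752] v=[-1.7759]
Step 10: x=[6.6271] v=[-1.7407]
Step 11: x=[6.2969] v=[-1.6510]
Step 12: x=[5.9950] v=[-1.5096]
Step 13: x=[5.7308] v=[-1.3210]
Step 14: x=[5.5126] v=[-1.0910]
Step 15: x=[5.3472] v=[-0.8269]
Step 16: x=[5.2398] v=[-0.5369]
Step 17: x=[5.1938] v=[-0.2301]
Step 18: x=[5.2106] v=[0.0839]
First v>=0 after going negative at step 18, time=3.6000

Answer: 3.6000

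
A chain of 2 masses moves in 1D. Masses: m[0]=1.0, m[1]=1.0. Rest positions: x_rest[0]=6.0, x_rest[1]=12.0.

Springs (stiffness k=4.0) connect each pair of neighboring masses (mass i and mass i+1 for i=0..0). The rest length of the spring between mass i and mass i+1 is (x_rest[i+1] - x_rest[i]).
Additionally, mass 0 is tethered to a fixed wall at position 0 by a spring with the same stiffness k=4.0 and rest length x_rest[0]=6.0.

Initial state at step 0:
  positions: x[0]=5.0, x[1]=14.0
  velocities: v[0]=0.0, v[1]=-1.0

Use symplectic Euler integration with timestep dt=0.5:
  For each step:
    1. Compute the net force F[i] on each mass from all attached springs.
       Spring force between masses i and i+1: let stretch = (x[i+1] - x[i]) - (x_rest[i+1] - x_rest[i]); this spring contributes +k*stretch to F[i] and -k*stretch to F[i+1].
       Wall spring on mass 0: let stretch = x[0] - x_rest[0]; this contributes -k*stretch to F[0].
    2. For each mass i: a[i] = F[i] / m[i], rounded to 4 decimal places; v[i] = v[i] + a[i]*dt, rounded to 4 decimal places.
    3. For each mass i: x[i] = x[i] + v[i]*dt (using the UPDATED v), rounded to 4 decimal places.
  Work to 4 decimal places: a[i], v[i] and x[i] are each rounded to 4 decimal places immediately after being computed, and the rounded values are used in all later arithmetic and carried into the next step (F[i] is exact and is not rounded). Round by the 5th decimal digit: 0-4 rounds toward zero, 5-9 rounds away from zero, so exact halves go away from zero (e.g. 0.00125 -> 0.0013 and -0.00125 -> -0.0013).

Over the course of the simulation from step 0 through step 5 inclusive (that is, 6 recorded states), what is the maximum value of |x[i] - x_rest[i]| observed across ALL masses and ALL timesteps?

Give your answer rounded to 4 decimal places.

Step 0: x=[5.0000 14.0000] v=[0.0000 -1.0000]
Step 1: x=[9.0000 10.5000] v=[8.0000 -7.0000]
Step 2: x=[5.5000 11.5000] v=[-7.0000 2.0000]
Step 3: x=[2.5000 12.5000] v=[-6.0000 2.0000]
Step 4: x=[7.0000 9.5000] v=[9.0000 -6.0000]
Step 5: x=[7.0000 10.0000] v=[0.0000 1.0000]
Max displacement = 3.5000

Answer: 3.5000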